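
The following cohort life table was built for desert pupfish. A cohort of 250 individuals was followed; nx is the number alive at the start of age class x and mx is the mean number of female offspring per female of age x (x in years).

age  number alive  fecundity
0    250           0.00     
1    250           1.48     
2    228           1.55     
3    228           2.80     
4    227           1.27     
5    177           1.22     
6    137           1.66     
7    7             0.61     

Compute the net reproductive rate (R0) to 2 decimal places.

8.39

lx = nx/n0 = nx/250: 1, 1, 0.912, 0.912, 0.908, 0.708, 0.548, 0.028
lx·mx by age: 0, 1.48, 1.4136, 2.5536, 1.15316, 0.86376, 0.90968, 0.01708
R0 = Σ lx·mx = 8.39088 → 8.39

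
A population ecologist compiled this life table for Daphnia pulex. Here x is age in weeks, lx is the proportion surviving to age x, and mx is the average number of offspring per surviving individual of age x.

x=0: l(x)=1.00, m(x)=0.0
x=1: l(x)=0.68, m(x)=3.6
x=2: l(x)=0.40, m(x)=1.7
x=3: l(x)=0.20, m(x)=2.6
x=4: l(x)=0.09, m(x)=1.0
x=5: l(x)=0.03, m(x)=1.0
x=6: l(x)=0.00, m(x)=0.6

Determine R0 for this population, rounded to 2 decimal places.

lx·mx by age: 0, 2.448, 0.68, 0.52, 0.09, 0.03, 0
R0 = Σ lx·mx = 3.768 → 3.77

3.77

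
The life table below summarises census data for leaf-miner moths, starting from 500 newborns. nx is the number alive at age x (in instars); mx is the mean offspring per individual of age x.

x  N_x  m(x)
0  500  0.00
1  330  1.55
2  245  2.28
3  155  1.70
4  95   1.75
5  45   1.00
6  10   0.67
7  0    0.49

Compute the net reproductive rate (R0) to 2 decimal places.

lx = nx/n0 = nx/500: 1, 0.66, 0.49, 0.31, 0.19, 0.09, 0.02, 0
lx·mx by age: 0, 1.023, 1.1172, 0.527, 0.3325, 0.09, 0.0134, 0
R0 = Σ lx·mx = 3.1031 → 3.10

3.10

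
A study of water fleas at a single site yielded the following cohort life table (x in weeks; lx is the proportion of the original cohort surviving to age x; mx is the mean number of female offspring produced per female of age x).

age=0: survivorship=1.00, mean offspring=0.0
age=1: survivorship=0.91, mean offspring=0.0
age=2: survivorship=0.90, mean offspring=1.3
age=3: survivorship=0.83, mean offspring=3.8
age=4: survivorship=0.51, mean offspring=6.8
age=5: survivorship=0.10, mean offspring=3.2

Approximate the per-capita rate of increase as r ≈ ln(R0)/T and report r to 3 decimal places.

R0 = Σ lx·mx = 0 + 0 + 1.17 + 3.154 + 3.468 + 0.32 = 8.112
Σ x·lx·mx = 27.274; T = 27.274/8.112 = 3.36218…
r ≈ ln(R0)/T = ln(8.112)/3.36218… = 0.62262… → 0.623

0.623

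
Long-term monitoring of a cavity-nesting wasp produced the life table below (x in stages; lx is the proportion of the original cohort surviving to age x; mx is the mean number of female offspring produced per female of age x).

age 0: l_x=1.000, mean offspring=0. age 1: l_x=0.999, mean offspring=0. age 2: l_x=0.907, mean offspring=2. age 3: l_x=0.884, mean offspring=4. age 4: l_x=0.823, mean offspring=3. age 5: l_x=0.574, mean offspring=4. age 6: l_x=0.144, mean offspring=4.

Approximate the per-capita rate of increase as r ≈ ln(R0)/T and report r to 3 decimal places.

R0 = Σ lx·mx = 0 + 0 + 1.814 + 3.536 + 2.469 + 2.296 + 0.576 = 10.691
Σ x·lx·mx = 39.048; T = 39.048/10.691 = 3.65242…
r ≈ ln(R0)/T = ln(10.691)/3.65242… = 0.64872… → 0.649

0.649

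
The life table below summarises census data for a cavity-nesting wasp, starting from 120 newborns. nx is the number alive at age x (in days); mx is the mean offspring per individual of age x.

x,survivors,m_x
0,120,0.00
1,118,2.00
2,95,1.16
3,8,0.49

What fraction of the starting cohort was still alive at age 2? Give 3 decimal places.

l_2 = n_2/n_0 = 95/120 = 0.791667… → 0.792

0.792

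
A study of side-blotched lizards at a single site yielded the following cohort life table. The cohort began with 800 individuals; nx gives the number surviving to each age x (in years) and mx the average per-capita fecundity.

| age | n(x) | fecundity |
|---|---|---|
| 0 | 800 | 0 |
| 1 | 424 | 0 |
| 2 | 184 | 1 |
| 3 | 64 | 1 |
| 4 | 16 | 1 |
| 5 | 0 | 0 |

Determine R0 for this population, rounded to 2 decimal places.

0.33

lx = nx/n0 = nx/800: 1, 0.53, 0.23, 0.08, 0.02, 0
lx·mx by age: 0, 0, 0.23, 0.08, 0.02, 0
R0 = Σ lx·mx = 0.33 → 0.33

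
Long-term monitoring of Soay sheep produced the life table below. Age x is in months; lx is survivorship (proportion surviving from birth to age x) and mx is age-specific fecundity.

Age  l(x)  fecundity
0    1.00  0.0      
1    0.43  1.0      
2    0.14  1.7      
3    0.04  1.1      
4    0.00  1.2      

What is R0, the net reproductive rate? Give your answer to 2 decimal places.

0.71

lx·mx by age: 0, 0.43, 0.238, 0.044, 0
R0 = Σ lx·mx = 0.712 → 0.71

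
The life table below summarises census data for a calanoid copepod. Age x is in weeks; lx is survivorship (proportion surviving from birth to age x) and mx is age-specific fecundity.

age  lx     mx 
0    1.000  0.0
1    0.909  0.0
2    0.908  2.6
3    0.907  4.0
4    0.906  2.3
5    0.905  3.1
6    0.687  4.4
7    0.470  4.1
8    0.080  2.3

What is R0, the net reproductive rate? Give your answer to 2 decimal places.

16.01

lx·mx by age: 0, 0, 2.3608, 3.628, 2.0838, 2.8055, 3.0228, 1.927, 0.184
R0 = Σ lx·mx = 16.0119 → 16.01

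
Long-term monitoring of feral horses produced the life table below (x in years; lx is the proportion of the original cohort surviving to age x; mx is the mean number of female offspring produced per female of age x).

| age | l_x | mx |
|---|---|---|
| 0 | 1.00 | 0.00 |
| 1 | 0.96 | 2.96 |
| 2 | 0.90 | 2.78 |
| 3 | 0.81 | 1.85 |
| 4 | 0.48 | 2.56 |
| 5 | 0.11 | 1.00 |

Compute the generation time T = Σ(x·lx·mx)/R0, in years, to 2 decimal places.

2.18

lx·mx: 0, 2.8416, 2.502, 1.4985, 1.2288, 0.11 → R0 = 8.1809
x·lx·mx: 0, 2.8416, 5.004, 4.4955, 4.9152, 0.55 → Σ = 17.8063
T = 17.8063 / 8.1809 = 2.17657… → 2.18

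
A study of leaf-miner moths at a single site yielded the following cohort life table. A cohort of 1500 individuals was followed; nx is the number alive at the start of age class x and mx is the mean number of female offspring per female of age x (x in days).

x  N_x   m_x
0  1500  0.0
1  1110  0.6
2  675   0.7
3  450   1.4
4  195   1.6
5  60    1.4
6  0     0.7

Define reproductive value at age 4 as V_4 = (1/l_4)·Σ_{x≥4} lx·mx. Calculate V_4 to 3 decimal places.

2.031

lx = nx/n0 = nx/1500: 1, 0.74, 0.45, 0.3, 0.13, 0.04, 0
lx·mx for x ≥ 4: 0.208, 0.056, 0 → sum = 0.264
V_4 = 0.264 / l_4 = 0.264 / 0.13 = 2.030769… → 2.031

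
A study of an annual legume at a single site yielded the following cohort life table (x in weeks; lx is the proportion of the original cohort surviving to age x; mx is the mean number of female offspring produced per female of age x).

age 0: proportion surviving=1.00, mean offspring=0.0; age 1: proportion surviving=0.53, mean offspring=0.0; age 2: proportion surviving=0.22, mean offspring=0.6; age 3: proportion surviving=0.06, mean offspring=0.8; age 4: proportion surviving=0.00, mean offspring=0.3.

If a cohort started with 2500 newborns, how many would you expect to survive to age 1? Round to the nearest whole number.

Expected survivors = N0 · l_1 = 2500 × 0.53 = 1325 → 1325

1325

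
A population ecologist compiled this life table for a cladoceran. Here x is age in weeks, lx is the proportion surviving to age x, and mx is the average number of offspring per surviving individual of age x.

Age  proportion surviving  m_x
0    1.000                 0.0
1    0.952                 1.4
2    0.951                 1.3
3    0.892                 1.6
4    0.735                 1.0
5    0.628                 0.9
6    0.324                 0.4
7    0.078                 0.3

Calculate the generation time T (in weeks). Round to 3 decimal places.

lx·mx: 0, 1.3328, 1.2363, 1.4272, 0.735, 0.5652, 0.1296, 0.0234 → R0 = 5.4495
x·lx·mx: 0, 1.3328, 2.4726, 4.2816, 2.94, 2.826, 0.7776, 0.1638 → Σ = 14.7944
T = 14.7944 / 5.4495 = 2.714818… → 2.715

2.715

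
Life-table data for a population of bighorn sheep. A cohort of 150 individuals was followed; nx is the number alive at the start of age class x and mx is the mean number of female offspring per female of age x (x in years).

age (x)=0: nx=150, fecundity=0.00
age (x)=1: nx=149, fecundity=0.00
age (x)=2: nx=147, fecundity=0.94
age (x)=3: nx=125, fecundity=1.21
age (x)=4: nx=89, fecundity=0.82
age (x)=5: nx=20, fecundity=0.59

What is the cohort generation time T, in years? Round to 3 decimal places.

lx = nx/n0 = nx/150: 1, 0.99333…, 0.98, 0.83333…, 0.59333…, 0.13333…
lx·mx: 0, 0, 0.9212, 1.008333…, 0.486533…, 0.078667… → R0 = 2.494733…
x·lx·mx: 0, 0, 1.8424, 3.025…, 1.946133…, 0.393333… → Σ = 7.206867…
T = 7.206867… / 2.494733… = 2.888832… → 2.889

2.889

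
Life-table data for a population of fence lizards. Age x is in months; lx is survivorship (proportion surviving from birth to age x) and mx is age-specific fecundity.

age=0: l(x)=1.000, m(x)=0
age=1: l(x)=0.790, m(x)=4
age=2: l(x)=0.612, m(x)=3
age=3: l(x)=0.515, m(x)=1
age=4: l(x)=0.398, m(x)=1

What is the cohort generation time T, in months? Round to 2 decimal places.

lx·mx: 0, 3.16, 1.836, 0.515, 0.398 → R0 = 5.909
x·lx·mx: 0, 3.16, 3.672, 1.545, 1.592 → Σ = 9.969
T = 9.969 / 5.909 = 1.687087… → 1.69

1.69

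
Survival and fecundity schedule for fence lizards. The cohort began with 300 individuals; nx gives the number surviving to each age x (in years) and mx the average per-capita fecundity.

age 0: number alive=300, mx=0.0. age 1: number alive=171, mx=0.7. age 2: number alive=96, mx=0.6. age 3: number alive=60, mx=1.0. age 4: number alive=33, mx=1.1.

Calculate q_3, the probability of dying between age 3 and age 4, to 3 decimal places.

lx = nx/n0 = nx/300: 1, 0.57, 0.32, 0.2, 0.11
q_3 = (l_3 − l_4) / l_3 = (0.2 − 0.11) / 0.2
     = 0.09 / 0.2 = 0.45 → 0.450

0.450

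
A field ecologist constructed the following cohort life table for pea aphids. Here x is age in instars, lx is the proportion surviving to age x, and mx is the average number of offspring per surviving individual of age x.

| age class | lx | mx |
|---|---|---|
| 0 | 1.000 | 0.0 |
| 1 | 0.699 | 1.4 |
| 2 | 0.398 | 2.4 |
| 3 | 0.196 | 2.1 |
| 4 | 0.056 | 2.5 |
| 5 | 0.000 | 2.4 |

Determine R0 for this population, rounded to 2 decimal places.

lx·mx by age: 0, 0.9786, 0.9552, 0.4116, 0.14, 0
R0 = Σ lx·mx = 2.4854 → 2.49

2.49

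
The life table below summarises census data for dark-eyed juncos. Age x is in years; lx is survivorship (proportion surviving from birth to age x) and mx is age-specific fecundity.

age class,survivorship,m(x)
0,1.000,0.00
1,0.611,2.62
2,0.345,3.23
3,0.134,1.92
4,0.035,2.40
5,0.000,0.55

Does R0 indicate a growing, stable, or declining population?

growing

R0 = Σ lx·mx = 0 + 1.60082 + 1.11435 + 0.25728 + 0.084 + 0 = 3.05645
R0 > 1, so the population is growing.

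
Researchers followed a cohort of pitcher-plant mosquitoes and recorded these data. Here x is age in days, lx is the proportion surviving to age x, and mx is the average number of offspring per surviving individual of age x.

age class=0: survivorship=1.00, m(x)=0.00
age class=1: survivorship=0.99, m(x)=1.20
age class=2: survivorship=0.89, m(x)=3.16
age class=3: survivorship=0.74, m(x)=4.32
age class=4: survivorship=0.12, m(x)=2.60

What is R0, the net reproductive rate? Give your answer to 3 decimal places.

lx·mx by age: 0, 1.188, 2.8124, 3.1968, 0.312
R0 = Σ lx·mx = 7.5092 → 7.509

7.509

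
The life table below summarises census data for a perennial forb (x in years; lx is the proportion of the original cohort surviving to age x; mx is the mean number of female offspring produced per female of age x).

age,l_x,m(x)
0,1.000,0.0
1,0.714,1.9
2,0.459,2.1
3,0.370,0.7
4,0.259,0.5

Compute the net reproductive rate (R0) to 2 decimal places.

lx·mx by age: 0, 1.3566, 0.9639, 0.259, 0.1295
R0 = Σ lx·mx = 2.709 → 2.71

2.71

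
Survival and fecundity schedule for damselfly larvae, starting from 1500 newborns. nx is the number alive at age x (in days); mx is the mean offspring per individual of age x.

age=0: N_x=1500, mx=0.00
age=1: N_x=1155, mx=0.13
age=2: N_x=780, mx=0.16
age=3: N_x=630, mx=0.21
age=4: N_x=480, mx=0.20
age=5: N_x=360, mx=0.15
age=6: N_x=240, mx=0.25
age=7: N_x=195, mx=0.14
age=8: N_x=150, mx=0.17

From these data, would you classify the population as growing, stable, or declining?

lx = nx/n0 = nx/1500: 1, 0.77, 0.52, 0.42, 0.32, 0.24, 0.16, 0.13, 0.1
R0 = Σ lx·mx = 0 + 0.1001 + 0.0832 + 0.0882 + 0.064 + 0.036 + 0.04 + 0.0182 + 0.017 = 0.4467
R0 < 1, so the population is declining.

declining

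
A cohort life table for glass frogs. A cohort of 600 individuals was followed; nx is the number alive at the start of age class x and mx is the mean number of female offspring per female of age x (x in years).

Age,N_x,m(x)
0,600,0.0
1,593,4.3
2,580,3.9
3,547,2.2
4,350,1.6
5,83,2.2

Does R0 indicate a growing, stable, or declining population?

growing

lx = nx/n0 = nx/600: 1, 0.98833…, 0.96667…, 0.91167…, 0.58333…, 0.13833…
R0 = Σ lx·mx = 0 + 4.249833… + 3.77… + 2.005667… + 0.933333… + 0.304333… = 11.263167…
R0 > 1, so the population is growing.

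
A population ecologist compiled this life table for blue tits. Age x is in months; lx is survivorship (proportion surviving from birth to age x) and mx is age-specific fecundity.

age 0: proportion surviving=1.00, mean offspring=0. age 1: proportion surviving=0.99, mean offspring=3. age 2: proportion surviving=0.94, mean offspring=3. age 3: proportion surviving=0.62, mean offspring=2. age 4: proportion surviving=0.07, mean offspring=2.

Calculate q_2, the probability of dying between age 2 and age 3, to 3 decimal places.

0.340

q_2 = (l_2 − l_3) / l_2 = (0.94 − 0.62) / 0.94
     = 0.32 / 0.94 = 0.340426… → 0.340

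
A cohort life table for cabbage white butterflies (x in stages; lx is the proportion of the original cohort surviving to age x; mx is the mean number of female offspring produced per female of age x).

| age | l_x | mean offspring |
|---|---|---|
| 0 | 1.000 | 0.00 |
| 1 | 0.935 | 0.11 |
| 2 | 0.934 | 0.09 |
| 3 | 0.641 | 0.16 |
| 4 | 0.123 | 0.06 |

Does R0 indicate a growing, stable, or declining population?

R0 = Σ lx·mx = 0 + 0.10285 + 0.08406 + 0.10256 + 0.00738 = 0.29685
R0 < 1, so the population is declining.

declining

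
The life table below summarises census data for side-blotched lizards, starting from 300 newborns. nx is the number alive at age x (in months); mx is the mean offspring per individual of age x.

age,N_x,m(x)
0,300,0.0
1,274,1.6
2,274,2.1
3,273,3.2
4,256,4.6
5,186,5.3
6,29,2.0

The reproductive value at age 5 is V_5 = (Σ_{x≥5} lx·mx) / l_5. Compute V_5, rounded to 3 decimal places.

5.612

lx = nx/n0 = nx/300: 1, 0.91333…, 0.91333…, 0.91, 0.85333…, 0.62, 0.09667…
lx·mx for x ≥ 5: 3.286, 0.193333… → sum = 3.479333…
V_5 = 3.479333… / l_5 = 3.479333… / 0.62 = 5.611828… → 5.612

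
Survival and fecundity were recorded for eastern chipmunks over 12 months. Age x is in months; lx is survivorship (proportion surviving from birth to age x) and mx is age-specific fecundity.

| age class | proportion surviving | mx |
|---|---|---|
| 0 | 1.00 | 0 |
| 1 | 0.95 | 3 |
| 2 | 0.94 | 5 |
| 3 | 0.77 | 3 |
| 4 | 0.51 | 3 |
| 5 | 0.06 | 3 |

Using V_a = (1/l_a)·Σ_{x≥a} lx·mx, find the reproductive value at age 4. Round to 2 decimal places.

lx·mx for x ≥ 4: 1.53, 0.18 → sum = 1.71
V_4 = 1.71 / l_4 = 1.71 / 0.51 = 3.352941… → 3.35

3.35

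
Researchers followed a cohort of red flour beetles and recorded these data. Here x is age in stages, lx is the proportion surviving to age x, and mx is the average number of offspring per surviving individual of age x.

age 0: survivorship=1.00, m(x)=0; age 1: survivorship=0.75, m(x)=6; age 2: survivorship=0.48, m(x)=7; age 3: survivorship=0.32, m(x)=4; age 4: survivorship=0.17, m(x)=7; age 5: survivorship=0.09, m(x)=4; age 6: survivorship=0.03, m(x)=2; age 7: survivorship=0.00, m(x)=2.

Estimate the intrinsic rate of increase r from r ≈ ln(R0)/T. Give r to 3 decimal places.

R0 = Σ lx·mx = 0 + 4.5 + 3.36 + 1.28 + 1.19 + 0.36 + 0.06 + 0 = 10.75
Σ x·lx·mx = 21.98; T = 21.98/10.75 = 2.04465…
r ≈ ln(R0)/T = ln(10.75)/2.04465… = 1.16152… → 1.162

1.162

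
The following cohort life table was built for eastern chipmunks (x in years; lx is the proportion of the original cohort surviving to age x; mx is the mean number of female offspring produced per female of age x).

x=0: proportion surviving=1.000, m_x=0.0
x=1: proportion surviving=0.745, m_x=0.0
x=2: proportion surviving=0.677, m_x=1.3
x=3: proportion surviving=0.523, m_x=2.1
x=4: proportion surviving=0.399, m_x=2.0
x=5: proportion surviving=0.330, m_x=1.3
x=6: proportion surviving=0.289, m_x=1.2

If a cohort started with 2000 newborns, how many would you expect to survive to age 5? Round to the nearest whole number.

660

Expected survivors = N0 · l_5 = 2000 × 0.330 = 660 → 660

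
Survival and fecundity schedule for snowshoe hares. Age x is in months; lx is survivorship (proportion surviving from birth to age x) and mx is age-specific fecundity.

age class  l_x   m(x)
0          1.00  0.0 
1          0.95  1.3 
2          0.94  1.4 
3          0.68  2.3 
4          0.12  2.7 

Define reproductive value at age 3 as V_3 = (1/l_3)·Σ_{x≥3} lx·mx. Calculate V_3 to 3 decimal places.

2.776

lx·mx for x ≥ 3: 1.564, 0.324 → sum = 1.888
V_3 = 1.888 / l_3 = 1.888 / 0.68 = 2.776471… → 2.776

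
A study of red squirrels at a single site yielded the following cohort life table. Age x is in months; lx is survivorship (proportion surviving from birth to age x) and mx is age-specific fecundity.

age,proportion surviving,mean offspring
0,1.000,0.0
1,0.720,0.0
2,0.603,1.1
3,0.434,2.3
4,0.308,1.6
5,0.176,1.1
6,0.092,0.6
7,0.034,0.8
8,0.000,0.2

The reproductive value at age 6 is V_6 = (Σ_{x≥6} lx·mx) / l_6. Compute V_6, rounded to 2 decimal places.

lx·mx for x ≥ 6: 0.0552, 0.0272, 0 → sum = 0.0824
V_6 = 0.0824 / l_6 = 0.0824 / 0.092 = 0.895652… → 0.90

0.90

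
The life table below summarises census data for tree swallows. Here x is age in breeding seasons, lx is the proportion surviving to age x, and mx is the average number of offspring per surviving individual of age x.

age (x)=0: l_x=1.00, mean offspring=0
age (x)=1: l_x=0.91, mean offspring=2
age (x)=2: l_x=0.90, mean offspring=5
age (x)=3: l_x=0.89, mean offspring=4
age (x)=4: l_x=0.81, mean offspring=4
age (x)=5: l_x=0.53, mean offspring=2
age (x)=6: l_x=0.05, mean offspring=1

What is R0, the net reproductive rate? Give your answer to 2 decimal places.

14.23

lx·mx by age: 0, 1.82, 4.5, 3.56, 3.24, 1.06, 0.05
R0 = Σ lx·mx = 14.23 → 14.23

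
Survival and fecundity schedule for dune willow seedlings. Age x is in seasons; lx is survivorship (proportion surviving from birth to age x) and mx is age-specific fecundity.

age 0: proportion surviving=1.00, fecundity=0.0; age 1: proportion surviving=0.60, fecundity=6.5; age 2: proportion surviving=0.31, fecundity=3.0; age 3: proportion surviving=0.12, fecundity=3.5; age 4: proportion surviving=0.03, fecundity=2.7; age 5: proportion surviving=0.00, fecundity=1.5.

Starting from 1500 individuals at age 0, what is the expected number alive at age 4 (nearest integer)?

45

Expected survivors = N0 · l_4 = 1500 × 0.03 = 45 → 45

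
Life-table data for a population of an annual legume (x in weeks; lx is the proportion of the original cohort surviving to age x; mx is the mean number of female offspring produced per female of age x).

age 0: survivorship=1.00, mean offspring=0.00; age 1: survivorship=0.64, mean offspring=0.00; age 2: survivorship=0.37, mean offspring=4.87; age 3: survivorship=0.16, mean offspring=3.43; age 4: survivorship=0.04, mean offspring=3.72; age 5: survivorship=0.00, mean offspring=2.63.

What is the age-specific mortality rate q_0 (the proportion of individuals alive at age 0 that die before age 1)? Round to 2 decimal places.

0.36

q_0 = (l_0 − l_1) / l_0 = (1 − 0.64) / 1
     = 0.36 / 1 = 0.36 → 0.36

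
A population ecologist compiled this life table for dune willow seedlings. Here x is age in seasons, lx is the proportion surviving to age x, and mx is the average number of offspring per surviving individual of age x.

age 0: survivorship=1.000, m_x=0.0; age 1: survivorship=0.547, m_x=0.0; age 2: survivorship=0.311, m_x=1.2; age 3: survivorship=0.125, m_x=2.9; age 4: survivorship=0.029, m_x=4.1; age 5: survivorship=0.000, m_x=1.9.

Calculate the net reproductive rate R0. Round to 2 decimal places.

0.85

lx·mx by age: 0, 0, 0.3732, 0.3625, 0.1189, 0
R0 = Σ lx·mx = 0.8546 → 0.85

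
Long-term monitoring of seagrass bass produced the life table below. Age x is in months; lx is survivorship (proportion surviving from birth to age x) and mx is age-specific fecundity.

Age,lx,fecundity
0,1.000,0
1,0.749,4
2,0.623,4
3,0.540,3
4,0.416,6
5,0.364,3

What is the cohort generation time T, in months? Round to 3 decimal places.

lx·mx: 0, 2.996, 2.492, 1.62, 2.496, 1.092 → R0 = 10.696
x·lx·mx: 0, 2.996, 4.984, 4.86, 9.984, 5.46 → Σ = 28.284
T = 28.284 / 10.696 = 2.644353… → 2.644

2.644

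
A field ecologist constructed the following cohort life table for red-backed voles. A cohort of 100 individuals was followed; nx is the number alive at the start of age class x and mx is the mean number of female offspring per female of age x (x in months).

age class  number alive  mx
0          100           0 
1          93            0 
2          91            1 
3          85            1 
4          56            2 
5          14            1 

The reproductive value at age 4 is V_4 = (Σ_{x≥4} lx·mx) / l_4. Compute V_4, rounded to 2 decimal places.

2.25

lx = nx/n0 = nx/100: 1, 0.93, 0.91, 0.85, 0.56, 0.14
lx·mx for x ≥ 4: 1.12, 0.14 → sum = 1.26
V_4 = 1.26 / l_4 = 1.26 / 0.56 = 2.25 → 2.25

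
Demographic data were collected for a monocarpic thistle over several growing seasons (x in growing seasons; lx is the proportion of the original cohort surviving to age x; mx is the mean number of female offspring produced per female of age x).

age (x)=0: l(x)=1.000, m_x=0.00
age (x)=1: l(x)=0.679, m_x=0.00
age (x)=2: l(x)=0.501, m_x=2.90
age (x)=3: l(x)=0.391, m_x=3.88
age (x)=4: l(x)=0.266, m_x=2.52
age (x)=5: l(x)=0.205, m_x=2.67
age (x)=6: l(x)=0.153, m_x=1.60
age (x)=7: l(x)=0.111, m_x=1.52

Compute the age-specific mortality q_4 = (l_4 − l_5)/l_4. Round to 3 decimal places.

0.229

q_4 = (l_4 − l_5) / l_4 = (0.266 − 0.205) / 0.266
     = 0.061 / 0.266 = 0.229323… → 0.229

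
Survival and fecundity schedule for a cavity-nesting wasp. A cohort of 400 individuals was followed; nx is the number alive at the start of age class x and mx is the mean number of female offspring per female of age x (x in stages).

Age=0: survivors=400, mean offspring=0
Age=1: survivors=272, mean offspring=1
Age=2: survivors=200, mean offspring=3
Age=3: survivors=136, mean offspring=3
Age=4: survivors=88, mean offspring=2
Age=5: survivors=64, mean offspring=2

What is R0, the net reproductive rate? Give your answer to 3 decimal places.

3.960

lx = nx/n0 = nx/400: 1, 0.68, 0.5, 0.34, 0.22, 0.16
lx·mx by age: 0, 0.68, 1.5, 1.02, 0.44, 0.32
R0 = Σ lx·mx = 3.96 → 3.960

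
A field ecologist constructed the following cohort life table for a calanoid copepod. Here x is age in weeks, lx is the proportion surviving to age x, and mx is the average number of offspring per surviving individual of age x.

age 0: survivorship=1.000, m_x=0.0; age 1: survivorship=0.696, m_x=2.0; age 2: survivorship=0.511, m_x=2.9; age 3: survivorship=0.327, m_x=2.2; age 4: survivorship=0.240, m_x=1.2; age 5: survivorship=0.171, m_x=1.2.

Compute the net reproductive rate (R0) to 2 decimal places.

lx·mx by age: 0, 1.392, 1.4819, 0.7194, 0.288, 0.2052
R0 = Σ lx·mx = 4.0865 → 4.09

4.09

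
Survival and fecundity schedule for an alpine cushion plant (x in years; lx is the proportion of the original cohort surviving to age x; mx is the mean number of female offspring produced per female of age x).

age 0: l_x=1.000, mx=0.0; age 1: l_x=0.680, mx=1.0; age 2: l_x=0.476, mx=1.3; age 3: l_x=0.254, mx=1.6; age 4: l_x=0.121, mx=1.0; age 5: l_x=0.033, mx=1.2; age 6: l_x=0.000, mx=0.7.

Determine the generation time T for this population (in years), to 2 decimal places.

2.05

lx·mx: 0, 0.68, 0.6188, 0.4064, 0.121, 0.0396, 0 → R0 = 1.8658
x·lx·mx: 0, 0.68, 1.2376, 1.2192, 0.484, 0.198, 0 → Σ = 3.8188
T = 3.8188 / 1.8658 = 2.046736… → 2.05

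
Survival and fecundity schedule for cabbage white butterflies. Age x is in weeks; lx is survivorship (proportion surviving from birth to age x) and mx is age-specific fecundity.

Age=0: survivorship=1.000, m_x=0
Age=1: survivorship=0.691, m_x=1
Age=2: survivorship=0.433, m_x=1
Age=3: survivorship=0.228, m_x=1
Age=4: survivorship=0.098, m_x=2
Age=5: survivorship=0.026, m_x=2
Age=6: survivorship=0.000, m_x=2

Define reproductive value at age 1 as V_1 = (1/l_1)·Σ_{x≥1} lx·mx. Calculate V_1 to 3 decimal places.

lx·mx for x ≥ 1: 0.691, 0.433, 0.228, 0.196, 0.052, 0 → sum = 1.6
V_1 = 1.6 / l_1 = 1.6 / 0.691 = 2.315485… → 2.315

2.315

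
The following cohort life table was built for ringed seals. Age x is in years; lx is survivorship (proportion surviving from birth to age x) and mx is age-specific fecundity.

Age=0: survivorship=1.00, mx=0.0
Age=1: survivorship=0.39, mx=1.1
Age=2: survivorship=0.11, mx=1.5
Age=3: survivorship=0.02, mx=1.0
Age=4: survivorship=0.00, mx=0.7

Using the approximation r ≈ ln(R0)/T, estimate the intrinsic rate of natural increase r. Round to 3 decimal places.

-0.366

R0 = Σ lx·mx = 0 + 0.429 + 0.165 + 0.02 + 0 = 0.614
Σ x·lx·mx = 0.819; T = 0.819/0.614 = 1.33388…
r ≈ ln(R0)/T = ln(0.614)/1.33388… = -0.36567… → -0.366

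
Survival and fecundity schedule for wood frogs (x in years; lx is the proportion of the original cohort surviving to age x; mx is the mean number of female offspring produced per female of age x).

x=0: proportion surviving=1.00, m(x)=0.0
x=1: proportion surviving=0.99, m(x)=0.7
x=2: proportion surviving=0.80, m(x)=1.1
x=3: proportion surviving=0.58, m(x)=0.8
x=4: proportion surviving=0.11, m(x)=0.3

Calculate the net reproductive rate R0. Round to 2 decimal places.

2.07

lx·mx by age: 0, 0.693, 0.88, 0.464, 0.033
R0 = Σ lx·mx = 2.07 → 2.07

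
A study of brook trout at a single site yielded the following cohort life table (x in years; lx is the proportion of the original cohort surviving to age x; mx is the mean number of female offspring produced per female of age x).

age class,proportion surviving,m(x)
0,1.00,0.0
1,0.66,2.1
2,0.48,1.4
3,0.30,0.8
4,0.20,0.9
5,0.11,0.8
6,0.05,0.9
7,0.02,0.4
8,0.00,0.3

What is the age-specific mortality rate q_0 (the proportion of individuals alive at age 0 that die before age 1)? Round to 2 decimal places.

q_0 = (l_0 − l_1) / l_0 = (1 − 0.66) / 1
     = 0.34 / 1 = 0.34 → 0.34

0.34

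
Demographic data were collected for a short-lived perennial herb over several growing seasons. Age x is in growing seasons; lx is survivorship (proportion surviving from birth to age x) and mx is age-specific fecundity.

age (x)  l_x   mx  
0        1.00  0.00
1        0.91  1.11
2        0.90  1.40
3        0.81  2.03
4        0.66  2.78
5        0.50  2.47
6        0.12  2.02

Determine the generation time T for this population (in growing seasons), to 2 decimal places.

lx·mx: 0, 1.0101, 1.26, 1.6443, 1.8348, 1.235, 0.2424 → R0 = 7.2266
x·lx·mx: 0, 1.0101, 2.52, 4.9329, 7.3392, 6.175, 1.4544 → Σ = 23.4316
T = 23.4316 / 7.2266 = 3.24241… → 3.24

3.24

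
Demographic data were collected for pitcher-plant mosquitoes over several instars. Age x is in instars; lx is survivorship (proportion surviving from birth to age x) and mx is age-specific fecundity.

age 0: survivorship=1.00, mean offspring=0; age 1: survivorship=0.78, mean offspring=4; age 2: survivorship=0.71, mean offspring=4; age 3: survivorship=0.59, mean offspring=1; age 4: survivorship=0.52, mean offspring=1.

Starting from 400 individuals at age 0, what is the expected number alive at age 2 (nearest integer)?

Expected survivors = N0 · l_2 = 400 × 0.71 = 284 → 284

284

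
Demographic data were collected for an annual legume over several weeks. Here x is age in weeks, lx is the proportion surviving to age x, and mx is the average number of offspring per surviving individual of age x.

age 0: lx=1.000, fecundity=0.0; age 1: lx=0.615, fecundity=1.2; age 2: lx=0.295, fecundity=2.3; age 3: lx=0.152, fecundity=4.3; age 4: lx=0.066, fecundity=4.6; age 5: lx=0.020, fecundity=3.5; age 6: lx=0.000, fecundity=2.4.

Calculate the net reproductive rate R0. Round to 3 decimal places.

2.444

lx·mx by age: 0, 0.738, 0.6785, 0.6536, 0.3036, 0.07, 0
R0 = Σ lx·mx = 2.4437 → 2.444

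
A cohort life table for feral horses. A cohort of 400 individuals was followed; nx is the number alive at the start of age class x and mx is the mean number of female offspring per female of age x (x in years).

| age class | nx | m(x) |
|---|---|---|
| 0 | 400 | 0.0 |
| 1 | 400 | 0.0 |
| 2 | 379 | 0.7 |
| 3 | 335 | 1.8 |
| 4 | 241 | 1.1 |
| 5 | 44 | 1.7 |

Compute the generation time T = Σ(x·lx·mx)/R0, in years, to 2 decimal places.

lx = nx/n0 = nx/400: 1, 1, 0.9475, 0.8375, 0.6025, 0.11
lx·mx: 0, 0, 0.66325, 1.5075, 0.66275, 0.187 → R0 = 3.0205
x·lx·mx: 0, 0, 1.3265, 4.5225, 2.651, 0.935 → Σ = 9.435
T = 9.435 / 3.0205 = 3.123655… → 3.12

3.12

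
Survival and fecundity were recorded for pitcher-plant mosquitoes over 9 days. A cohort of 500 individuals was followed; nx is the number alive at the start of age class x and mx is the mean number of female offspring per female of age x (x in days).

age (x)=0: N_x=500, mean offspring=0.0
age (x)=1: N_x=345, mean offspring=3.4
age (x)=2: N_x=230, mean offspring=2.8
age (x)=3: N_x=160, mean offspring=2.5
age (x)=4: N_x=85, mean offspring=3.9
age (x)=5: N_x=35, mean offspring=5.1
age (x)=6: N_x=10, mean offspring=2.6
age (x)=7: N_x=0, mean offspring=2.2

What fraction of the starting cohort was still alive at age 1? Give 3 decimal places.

0.690

l_1 = n_1/n_0 = 345/500 = 0.69 → 0.690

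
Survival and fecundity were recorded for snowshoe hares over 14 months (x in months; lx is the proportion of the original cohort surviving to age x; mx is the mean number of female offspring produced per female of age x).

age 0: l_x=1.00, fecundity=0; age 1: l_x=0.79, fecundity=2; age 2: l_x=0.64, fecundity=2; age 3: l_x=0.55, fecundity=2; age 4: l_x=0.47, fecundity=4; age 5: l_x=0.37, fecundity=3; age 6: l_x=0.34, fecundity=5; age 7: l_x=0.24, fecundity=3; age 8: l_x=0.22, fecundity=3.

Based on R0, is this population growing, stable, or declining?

R0 = Σ lx·mx = 0 + 1.58 + 1.28 + 1.1 + 1.88 + 1.11 + 1.7 + 0.72 + 0.66 = 10.03
R0 > 1, so the population is growing.

growing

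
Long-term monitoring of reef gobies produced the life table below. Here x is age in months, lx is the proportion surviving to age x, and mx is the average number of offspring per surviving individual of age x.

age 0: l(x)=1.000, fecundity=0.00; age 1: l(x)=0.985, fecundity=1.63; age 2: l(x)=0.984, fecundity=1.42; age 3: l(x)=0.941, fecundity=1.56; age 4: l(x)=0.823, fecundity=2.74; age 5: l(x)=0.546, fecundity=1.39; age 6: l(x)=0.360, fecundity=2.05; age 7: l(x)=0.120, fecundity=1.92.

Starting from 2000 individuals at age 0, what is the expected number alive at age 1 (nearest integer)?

1970

Expected survivors = N0 · l_1 = 2000 × 0.985 = 1970 → 1970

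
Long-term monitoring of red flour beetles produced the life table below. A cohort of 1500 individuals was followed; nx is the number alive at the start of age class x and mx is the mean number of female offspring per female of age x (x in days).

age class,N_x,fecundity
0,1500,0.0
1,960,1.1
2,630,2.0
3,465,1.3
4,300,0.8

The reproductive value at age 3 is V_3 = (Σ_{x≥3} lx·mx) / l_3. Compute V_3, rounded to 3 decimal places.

lx = nx/n0 = nx/1500: 1, 0.64, 0.42, 0.31, 0.2
lx·mx for x ≥ 3: 0.403, 0.16 → sum = 0.563
V_3 = 0.563 / l_3 = 0.563 / 0.31 = 1.816129… → 1.816

1.816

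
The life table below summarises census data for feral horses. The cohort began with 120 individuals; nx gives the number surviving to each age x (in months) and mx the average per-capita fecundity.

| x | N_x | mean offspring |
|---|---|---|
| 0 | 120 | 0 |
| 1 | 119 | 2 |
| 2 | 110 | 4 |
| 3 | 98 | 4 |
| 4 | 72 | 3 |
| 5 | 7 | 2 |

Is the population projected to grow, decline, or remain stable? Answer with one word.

growing

lx = nx/n0 = nx/120: 1, 0.99167…, 0.91667…, 0.81667…, 0.6, 0.05833…
R0 = Σ lx·mx = 0 + 1.983333… + 3.666667… + 3.266667… + 1.8 + 0.116667… = 10.833333…
R0 > 1, so the population is growing.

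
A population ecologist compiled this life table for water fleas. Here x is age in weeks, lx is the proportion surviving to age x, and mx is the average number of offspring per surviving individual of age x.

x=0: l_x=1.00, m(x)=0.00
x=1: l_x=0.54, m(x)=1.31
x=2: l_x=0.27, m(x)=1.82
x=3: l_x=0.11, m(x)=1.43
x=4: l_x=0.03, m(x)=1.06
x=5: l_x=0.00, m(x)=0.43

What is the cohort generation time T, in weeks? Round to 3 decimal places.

1.649

lx·mx: 0, 0.7074, 0.4914, 0.1573, 0.0318, 0 → R0 = 1.3879
x·lx·mx: 0, 0.7074, 0.9828, 0.4719, 0.1272, 0 → Σ = 2.2893
T = 2.2893 / 1.3879 = 1.64947… → 1.649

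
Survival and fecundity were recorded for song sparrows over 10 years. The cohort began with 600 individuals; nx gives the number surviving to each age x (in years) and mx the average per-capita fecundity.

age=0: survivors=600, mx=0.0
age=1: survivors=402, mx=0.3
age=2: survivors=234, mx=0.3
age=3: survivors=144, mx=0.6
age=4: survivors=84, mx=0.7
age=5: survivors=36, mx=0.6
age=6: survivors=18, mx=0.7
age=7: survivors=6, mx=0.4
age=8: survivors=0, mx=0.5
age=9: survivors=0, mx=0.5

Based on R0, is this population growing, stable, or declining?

declining

lx = nx/n0 = nx/600: 1, 0.67, 0.39, 0.24, 0.14, 0.06, 0.03, 0.01, 0, 0
R0 = Σ lx·mx = 0 + 0.201 + 0.117 + 0.144 + 0.098 + 0.036 + 0.021 + 0.004 + 0 + 0 = 0.621
R0 < 1, so the population is declining.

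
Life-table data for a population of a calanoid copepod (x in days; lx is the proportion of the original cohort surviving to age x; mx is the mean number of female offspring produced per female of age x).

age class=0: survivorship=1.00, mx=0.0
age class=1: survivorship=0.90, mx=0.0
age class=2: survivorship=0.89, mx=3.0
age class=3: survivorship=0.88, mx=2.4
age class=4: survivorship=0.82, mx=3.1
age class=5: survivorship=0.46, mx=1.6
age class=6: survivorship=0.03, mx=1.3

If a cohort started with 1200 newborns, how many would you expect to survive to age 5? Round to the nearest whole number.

Expected survivors = N0 · l_5 = 1200 × 0.46 = 552 → 552

552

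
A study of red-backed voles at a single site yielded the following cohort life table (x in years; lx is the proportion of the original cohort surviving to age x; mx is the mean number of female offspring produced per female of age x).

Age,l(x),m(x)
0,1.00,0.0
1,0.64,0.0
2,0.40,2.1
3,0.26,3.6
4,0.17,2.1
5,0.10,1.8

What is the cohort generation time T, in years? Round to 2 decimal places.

lx·mx: 0, 0, 0.84, 0.936, 0.357, 0.18 → R0 = 2.313
x·lx·mx: 0, 0, 1.68, 2.808, 1.428, 0.9 → Σ = 6.816
T = 6.816 / 2.313 = 2.946822… → 2.95

2.95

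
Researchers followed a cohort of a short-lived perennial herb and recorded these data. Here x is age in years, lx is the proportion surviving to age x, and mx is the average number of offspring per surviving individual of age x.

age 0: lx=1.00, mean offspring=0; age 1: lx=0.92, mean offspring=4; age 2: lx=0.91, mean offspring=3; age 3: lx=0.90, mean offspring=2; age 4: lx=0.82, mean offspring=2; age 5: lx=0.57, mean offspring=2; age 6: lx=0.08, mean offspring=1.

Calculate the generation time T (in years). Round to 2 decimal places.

lx·mx: 0, 3.68, 2.73, 1.8, 1.64, 1.14, 0.08 → R0 = 11.07
x·lx·mx: 0, 3.68, 5.46, 5.4, 6.56, 5.7, 0.48 → Σ = 27.28
T = 27.28 / 11.07 = 2.464318… → 2.46

2.46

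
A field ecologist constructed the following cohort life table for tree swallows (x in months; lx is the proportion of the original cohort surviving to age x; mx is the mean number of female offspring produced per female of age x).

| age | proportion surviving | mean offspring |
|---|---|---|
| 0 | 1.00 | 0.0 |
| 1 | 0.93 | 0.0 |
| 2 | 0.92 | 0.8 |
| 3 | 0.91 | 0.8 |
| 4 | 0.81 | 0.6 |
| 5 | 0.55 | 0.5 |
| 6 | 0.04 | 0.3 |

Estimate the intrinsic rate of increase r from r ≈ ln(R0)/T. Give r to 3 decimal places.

0.256

R0 = Σ lx·mx = 0 + 0 + 0.736 + 0.728 + 0.486 + 0.275 + 0.012 = 2.237
Σ x·lx·mx = 7.047; T = 7.047/2.237 = 3.1502…
r ≈ ln(R0)/T = ln(2.237)/3.1502… = 0.25558… → 0.256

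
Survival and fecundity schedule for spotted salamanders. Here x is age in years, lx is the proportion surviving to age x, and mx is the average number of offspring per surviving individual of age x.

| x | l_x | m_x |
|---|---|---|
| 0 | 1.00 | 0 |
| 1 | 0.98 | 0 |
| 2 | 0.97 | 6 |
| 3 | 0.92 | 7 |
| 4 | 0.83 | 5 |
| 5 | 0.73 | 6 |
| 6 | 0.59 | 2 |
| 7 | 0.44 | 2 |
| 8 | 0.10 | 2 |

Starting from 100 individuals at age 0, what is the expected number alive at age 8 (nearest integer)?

10

Expected survivors = N0 · l_8 = 100 × 0.10 = 10 → 10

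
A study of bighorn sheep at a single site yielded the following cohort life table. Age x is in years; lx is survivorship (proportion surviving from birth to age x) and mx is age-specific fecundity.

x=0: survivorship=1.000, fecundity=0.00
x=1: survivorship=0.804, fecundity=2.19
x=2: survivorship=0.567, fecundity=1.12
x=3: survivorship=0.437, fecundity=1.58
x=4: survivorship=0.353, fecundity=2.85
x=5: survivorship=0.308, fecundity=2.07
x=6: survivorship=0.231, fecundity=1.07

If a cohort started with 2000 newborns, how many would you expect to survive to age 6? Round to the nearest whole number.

462

Expected survivors = N0 · l_6 = 2000 × 0.231 = 462 → 462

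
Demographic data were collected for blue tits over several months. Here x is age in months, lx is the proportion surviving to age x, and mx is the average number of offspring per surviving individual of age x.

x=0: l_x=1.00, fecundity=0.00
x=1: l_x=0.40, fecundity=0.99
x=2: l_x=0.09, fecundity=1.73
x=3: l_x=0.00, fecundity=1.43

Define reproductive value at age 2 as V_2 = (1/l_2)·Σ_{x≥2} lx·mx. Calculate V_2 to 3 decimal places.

1.730

lx·mx for x ≥ 2: 0.1557, 0 → sum = 0.1557
V_2 = 0.1557 / l_2 = 0.1557 / 0.09 = 1.73 → 1.730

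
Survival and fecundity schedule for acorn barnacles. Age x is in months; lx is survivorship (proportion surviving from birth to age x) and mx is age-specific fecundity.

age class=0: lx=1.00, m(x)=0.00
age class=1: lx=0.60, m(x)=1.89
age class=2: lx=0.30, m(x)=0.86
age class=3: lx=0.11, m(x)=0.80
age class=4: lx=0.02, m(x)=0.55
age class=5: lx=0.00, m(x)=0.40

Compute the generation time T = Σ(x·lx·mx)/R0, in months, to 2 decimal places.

1.31

lx·mx: 0, 1.134, 0.258, 0.088, 0.011, 0 → R0 = 1.491
x·lx·mx: 0, 1.134, 0.516, 0.264, 0.044, 0 → Σ = 1.958
T = 1.958 / 1.491 = 1.313213… → 1.31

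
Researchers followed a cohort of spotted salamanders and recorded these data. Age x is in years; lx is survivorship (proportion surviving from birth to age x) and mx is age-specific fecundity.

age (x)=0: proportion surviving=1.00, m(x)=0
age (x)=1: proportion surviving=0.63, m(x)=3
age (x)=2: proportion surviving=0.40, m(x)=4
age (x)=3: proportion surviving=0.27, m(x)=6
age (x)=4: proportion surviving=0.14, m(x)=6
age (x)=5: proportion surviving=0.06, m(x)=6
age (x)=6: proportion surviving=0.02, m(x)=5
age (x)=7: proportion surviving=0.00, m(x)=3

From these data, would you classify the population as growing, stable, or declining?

R0 = Σ lx·mx = 0 + 1.89 + 1.6 + 1.62 + 0.84 + 0.36 + 0.1 + 0 = 6.41
R0 > 1, so the population is growing.

growing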